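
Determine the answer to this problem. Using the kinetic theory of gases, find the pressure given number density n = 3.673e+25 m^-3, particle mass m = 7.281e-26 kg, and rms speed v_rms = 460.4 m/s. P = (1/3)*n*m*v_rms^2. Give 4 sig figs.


Step 1: v_rms^2 = 460.4^2 = 2.12e+05
Step 2: n*m = 3.673e+25*7.281e-26 = 2.674
Step 3: P = (1/3)*2.674*2.12e+05 = 1.89e+05 Pa

1.89e+05


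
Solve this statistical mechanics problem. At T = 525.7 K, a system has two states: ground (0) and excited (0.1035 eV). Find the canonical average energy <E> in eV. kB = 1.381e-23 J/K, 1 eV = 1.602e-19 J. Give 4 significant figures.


Step 1: beta*E = 0.1035*1.602e-19/(1.381e-23*525.7) = 2.284
Step 2: exp(-beta*E) = 0.1019
Step 3: <E> = 0.1035*0.1019/(1+0.1019) = 0.00957 eV

0.00957


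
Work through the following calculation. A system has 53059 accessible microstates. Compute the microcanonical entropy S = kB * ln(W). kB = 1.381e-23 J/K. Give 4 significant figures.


Step 1: ln(W) = ln(53059) = 10.88
Step 2: S = kB * ln(W) = 1.381e-23 * 10.88
Step 3: S = 1.502e-22 J/K

1.502e-22


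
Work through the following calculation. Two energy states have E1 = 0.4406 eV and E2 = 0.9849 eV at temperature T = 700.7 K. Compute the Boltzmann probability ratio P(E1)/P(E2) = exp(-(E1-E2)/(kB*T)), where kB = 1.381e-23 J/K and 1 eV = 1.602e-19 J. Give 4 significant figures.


Step 1: Compute energy difference dE = E1 - E2 = 0.4406 - 0.9849 = -0.5443 eV
Step 2: Convert to Joules: dE_J = -0.5443 * 1.602e-19 = -8.72e-20 J
Step 3: Compute exponent = -dE_J / (kB * T) = -(-8.72e-20) / (1.381e-23 * 700.7) = 9.011
Step 4: P(E1)/P(E2) = exp(9.011) = 8193

8193


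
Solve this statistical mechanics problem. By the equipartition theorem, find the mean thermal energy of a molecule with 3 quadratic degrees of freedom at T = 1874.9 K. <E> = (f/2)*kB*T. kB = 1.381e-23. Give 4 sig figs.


Step 1: f/2 = 3/2 = 1.5
Step 2: kB*T = 1.381e-23 * 1874.9 = 2.589e-20
Step 3: <E> = 1.5 * 2.589e-20 = 3.884e-20 J

3.884e-20


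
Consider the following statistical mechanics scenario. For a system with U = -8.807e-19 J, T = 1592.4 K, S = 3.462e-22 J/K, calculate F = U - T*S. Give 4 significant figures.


Step 1: T*S = 1592.4 * 3.462e-22 = 5.513e-19 J
Step 2: F = U - T*S = -8.807e-19 - 5.513e-19
Step 3: F = -1.432e-18 J

-1.432e-18


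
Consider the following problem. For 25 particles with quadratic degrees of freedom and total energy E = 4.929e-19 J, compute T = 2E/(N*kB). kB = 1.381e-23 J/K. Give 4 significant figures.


Step 1: Numerator = 2*E = 2*4.929e-19 = 9.858e-19 J
Step 2: Denominator = N*kB = 25*1.381e-23 = 3.452e-22
Step 3: T = 9.858e-19 / 3.452e-22 = 2855 K

2855


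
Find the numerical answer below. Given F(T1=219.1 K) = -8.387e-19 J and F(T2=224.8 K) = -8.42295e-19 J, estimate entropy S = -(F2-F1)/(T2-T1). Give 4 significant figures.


Step 1: dF = F2 - F1 = -8.42295e-19 - (-8.387e-19) = -3.595e-21 J
Step 2: dT = T2 - T1 = 224.8 - 219.1 = 5.7 K
Step 3: S = -dF/dT = -(-3.595e-21)/5.7 = 6.307e-22 J/K

6.307e-22


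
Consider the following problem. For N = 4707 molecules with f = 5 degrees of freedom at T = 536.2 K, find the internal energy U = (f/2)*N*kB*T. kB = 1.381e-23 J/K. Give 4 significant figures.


Step 1: f/2 = 5/2 = 2.5
Step 2: N*kB*T = 4707*1.381e-23*536.2 = 3.485e-17
Step 3: U = 2.5 * 3.485e-17 = 8.714e-17 J

8.714e-17


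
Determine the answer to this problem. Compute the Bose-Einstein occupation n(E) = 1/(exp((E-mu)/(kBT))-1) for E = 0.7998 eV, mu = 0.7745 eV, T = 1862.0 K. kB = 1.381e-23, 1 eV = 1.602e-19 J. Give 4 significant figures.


Step 1: (E - mu) = 0.0253 eV
Step 2: x = (E-mu)*eV/(kB*T) = 0.0253*1.602e-19/(1.381e-23*1862.0) = 0.1576
Step 3: exp(x) = 1.171
Step 4: n = 1/(exp(x)-1) = 5.858

5.858


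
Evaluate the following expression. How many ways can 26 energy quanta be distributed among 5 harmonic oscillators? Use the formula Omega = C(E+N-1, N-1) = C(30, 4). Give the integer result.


Step 1: Use binomial coefficient C(30, 4)
Step 2: Numerator = 30! / 26!
Step 3: Denominator = 4!
Step 4: Omega = 27405

27405


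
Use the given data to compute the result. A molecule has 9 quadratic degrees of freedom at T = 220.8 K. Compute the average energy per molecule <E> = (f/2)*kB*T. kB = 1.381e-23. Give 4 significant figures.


Step 1: f/2 = 9/2 = 4.5
Step 2: kB*T = 1.381e-23 * 220.8 = 3.049e-21
Step 3: <E> = 4.5 * 3.049e-21 = 1.372e-20 J

1.372e-20


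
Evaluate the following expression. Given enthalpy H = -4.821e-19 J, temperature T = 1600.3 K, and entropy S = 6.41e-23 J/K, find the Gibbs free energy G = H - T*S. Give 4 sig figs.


Step 1: T*S = 1600.3 * 6.41e-23 = 1.026e-19 J
Step 2: G = H - T*S = -4.821e-19 - 1.026e-19
Step 3: G = -5.847e-19 J

-5.847e-19


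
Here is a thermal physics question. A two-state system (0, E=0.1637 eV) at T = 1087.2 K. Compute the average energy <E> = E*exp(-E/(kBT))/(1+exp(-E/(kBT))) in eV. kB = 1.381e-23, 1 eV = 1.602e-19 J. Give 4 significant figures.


Step 1: beta*E = 0.1637*1.602e-19/(1.381e-23*1087.2) = 1.747
Step 2: exp(-beta*E) = 0.1744
Step 3: <E> = 0.1637*0.1744/(1+0.1744) = 0.0243 eV

0.0243


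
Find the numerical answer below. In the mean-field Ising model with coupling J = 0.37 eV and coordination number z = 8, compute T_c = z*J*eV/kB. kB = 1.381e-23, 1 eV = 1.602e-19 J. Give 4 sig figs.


Step 1: z*J = 8*0.37 = 2.96 eV
Step 2: Convert to Joules: 2.96*1.602e-19 = 4.742e-19 J
Step 3: T_c = 4.742e-19 / 1.381e-23 = 3.434e+04 K

3.434e+04


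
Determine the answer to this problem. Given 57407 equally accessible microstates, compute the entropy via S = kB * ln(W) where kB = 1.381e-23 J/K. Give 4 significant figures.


Step 1: ln(W) = ln(57407) = 10.96
Step 2: S = kB * ln(W) = 1.381e-23 * 10.96
Step 3: S = 1.513e-22 J/K

1.513e-22


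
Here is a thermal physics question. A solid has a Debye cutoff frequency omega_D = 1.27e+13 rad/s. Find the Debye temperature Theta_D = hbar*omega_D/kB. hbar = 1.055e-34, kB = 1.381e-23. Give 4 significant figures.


Step 1: hbar*omega_D = 1.055e-34 * 1.27e+13 = 1.34e-21 J
Step 2: Theta_D = 1.34e-21 / 1.381e-23
Step 3: Theta_D = 97.02 K

97.02


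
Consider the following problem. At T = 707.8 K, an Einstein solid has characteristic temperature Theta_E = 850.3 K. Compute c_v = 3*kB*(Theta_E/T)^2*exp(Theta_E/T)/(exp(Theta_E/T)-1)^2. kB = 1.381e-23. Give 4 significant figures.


Step 1: x = Theta_E/T = 850.3/707.8 = 1.201
Step 2: x^2 = 1.443
Step 3: exp(x) = 3.325
Step 4: c_v = 3*1.381e-23*1.443*3.325/(3.325-1)^2 = 3.679e-23

3.679e-23


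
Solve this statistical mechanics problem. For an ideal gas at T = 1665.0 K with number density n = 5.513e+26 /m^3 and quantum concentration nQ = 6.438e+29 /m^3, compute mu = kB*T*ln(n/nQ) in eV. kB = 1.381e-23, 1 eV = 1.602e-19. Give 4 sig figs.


Step 1: n/nQ = 5.513e+26/6.438e+29 = 0.0008563
Step 2: ln(n/nQ) = -7.063
Step 3: mu = kB*T*ln(n/nQ) = 2.299e-20*-7.063 = -1.624e-19 J
Step 4: Convert to eV: -1.624e-19/1.602e-19 = -1.014 eV

-1.014


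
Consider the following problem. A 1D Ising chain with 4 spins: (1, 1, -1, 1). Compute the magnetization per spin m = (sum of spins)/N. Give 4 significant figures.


Step 1: Count up spins (+1): 3, down spins (-1): 1
Step 2: Total magnetization M = 3 - 1 = 2
Step 3: m = M/N = 2/4 = 0.5

0.5


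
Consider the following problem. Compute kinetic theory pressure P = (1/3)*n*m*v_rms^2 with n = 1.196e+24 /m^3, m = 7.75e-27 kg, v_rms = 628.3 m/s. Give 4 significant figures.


Step 1: v_rms^2 = 628.3^2 = 3.948e+05
Step 2: n*m = 1.196e+24*7.75e-27 = 0.009269
Step 3: P = (1/3)*0.009269*3.948e+05 = 1220 Pa

1220


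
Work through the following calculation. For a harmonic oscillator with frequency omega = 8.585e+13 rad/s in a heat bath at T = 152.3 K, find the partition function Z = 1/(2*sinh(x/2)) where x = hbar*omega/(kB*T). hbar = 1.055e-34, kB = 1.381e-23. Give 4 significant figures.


Step 1: Compute x = hbar*omega/(kB*T) = 1.055e-34*8.585e+13/(1.381e-23*152.3) = 4.306
Step 2: x/2 = 2.153
Step 3: sinh(x/2) = 4.248
Step 4: Z = 1/(2*4.248) = 0.1177

0.1177


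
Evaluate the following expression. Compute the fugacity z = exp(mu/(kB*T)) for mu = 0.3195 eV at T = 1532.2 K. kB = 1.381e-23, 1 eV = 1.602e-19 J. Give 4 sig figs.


Step 1: Convert mu to Joules: 0.3195*1.602e-19 = 5.118e-20 J
Step 2: kB*T = 1.381e-23*1532.2 = 2.116e-20 J
Step 3: mu/(kB*T) = 2.419
Step 4: z = exp(2.419) = 11.23

11.23


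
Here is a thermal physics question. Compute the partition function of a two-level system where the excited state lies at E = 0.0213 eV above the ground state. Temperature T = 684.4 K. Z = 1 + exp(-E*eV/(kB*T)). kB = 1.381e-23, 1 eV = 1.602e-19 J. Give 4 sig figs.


Step 1: Compute beta*E = E*eV/(kB*T) = 0.0213*1.602e-19/(1.381e-23*684.4) = 0.361
Step 2: exp(-beta*E) = exp(-0.361) = 0.697
Step 3: Z = 1 + 0.697 = 1.697

1.697


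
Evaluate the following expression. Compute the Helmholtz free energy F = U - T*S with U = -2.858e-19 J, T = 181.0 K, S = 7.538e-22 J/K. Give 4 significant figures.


Step 1: T*S = 181.0 * 7.538e-22 = 1.364e-19 J
Step 2: F = U - T*S = -2.858e-19 - 1.364e-19
Step 3: F = -4.222e-19 J

-4.222e-19


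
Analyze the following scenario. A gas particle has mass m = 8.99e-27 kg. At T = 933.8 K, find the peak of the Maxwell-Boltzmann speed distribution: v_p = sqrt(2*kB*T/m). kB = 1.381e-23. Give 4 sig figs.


Step 1: Numerator = 2*kB*T = 2*1.381e-23*933.8 = 2.579e-20
Step 2: Ratio = 2.579e-20 / 8.99e-27 = 2.869e+06
Step 3: v_p = sqrt(2.869e+06) = 1694 m/s

1694


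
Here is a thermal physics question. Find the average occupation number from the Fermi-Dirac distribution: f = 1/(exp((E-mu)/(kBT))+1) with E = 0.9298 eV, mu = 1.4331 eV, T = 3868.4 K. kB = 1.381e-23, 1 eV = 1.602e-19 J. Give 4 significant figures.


Step 1: (E - mu) = 0.9298 - 1.4331 = -0.5033 eV
Step 2: Convert: (E-mu)*eV = -8.063e-20 J
Step 3: x = (E-mu)*eV/(kB*T) = -1.509
Step 4: f = 1/(exp(-1.509)+1) = 0.819

0.819


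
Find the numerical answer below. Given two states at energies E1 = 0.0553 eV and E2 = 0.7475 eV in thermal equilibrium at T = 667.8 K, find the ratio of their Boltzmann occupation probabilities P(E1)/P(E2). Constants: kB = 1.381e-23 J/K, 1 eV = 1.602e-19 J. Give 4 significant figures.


Step 1: Compute energy difference dE = E1 - E2 = 0.0553 - 0.7475 = -0.6922 eV
Step 2: Convert to Joules: dE_J = -0.6922 * 1.602e-19 = -1.109e-19 J
Step 3: Compute exponent = -dE_J / (kB * T) = -(-1.109e-19) / (1.381e-23 * 667.8) = 12.02
Step 4: P(E1)/P(E2) = exp(12.02) = 1.667e+05

1.667e+05


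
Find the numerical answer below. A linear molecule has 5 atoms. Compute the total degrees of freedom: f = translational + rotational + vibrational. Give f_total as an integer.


Step 1: Translational DOF = 3
Step 2: Rotational DOF (linear) = 2
Step 3: Vibrational DOF = 3*5 - 5 = 10
Step 4: Total = 3 + 2 + 10 = 15

15


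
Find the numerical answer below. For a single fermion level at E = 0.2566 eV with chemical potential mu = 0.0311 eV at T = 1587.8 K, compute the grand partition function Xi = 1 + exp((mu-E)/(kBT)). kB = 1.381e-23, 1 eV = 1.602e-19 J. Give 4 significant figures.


Step 1: (mu - E) = 0.0311 - 0.2566 = -0.2255 eV
Step 2: x = (mu-E)*eV/(kB*T) = -0.2255*1.602e-19/(1.381e-23*1587.8) = -1.647
Step 3: exp(x) = 0.1925
Step 4: Xi = 1 + 0.1925 = 1.193

1.193


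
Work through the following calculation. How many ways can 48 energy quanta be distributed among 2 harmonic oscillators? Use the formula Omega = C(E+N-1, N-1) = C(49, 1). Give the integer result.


Step 1: Use binomial coefficient C(49, 1)
Step 2: Numerator = 49! / 48!
Step 3: Denominator = 1!
Step 4: Omega = 49

49


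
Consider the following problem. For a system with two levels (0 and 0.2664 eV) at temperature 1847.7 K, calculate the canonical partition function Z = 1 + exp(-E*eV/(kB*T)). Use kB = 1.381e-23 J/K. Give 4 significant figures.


Step 1: Compute beta*E = E*eV/(kB*T) = 0.2664*1.602e-19/(1.381e-23*1847.7) = 1.673
Step 2: exp(-beta*E) = exp(-1.673) = 0.1878
Step 3: Z = 1 + 0.1878 = 1.188

1.188


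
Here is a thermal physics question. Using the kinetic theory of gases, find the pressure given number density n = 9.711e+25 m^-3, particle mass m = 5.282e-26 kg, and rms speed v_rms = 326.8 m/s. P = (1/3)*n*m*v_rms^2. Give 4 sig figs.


Step 1: v_rms^2 = 326.8^2 = 1.068e+05
Step 2: n*m = 9.711e+25*5.282e-26 = 5.129
Step 3: P = (1/3)*5.129*1.068e+05 = 1.826e+05 Pa

1.826e+05


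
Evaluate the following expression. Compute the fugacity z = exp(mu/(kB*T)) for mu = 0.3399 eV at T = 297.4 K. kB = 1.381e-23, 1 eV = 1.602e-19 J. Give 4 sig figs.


Step 1: Convert mu to Joules: 0.3399*1.602e-19 = 5.445e-20 J
Step 2: kB*T = 1.381e-23*297.4 = 4.107e-21 J
Step 3: mu/(kB*T) = 13.26
Step 4: z = exp(13.26) = 5.727e+05

5.727e+05


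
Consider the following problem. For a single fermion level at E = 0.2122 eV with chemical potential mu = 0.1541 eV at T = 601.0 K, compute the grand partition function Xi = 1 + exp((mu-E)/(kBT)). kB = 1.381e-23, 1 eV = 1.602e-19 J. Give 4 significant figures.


Step 1: (mu - E) = 0.1541 - 0.2122 = -0.0581 eV
Step 2: x = (mu-E)*eV/(kB*T) = -0.0581*1.602e-19/(1.381e-23*601.0) = -1.121
Step 3: exp(x) = 0.3258
Step 4: Xi = 1 + 0.3258 = 1.326

1.326


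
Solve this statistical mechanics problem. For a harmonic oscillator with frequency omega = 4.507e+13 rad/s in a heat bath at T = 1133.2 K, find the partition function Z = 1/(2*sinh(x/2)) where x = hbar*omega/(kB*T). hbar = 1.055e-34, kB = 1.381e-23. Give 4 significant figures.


Step 1: Compute x = hbar*omega/(kB*T) = 1.055e-34*4.507e+13/(1.381e-23*1133.2) = 0.3038
Step 2: x/2 = 0.1519
Step 3: sinh(x/2) = 0.1525
Step 4: Z = 1/(2*0.1525) = 3.279

3.279


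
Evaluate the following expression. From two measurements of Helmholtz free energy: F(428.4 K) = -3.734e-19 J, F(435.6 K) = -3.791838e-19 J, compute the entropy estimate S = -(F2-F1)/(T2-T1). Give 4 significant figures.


Step 1: dF = F2 - F1 = -3.791838e-19 - (-3.734e-19) = -5.7838e-21 J
Step 2: dT = T2 - T1 = 435.6 - 428.4 = 7.2 K
Step 3: S = -dF/dT = -(-5.7838e-21)/7.2 = 8.033e-22 J/K

8.033e-22


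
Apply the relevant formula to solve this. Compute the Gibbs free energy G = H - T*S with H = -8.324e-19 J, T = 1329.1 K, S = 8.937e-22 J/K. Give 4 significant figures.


Step 1: T*S = 1329.1 * 8.937e-22 = 1.188e-18 J
Step 2: G = H - T*S = -8.324e-19 - 1.188e-18
Step 3: G = -2.02e-18 J

-2.02e-18


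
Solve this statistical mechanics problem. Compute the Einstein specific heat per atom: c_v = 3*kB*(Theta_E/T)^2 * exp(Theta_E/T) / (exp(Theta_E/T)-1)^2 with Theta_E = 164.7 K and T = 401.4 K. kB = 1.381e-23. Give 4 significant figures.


Step 1: x = Theta_E/T = 164.7/401.4 = 0.4103
Step 2: x^2 = 0.1684
Step 3: exp(x) = 1.507
Step 4: c_v = 3*1.381e-23*0.1684*1.507/(1.507-1)^2 = 4.085e-23

4.085e-23


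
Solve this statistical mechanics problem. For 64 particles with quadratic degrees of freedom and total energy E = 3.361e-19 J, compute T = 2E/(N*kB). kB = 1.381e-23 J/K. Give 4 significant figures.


Step 1: Numerator = 2*E = 2*3.361e-19 = 6.722e-19 J
Step 2: Denominator = N*kB = 64*1.381e-23 = 8.838e-22
Step 3: T = 6.722e-19 / 8.838e-22 = 760.5 K

760.5


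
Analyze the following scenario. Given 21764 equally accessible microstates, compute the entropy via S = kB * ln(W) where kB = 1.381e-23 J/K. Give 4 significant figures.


Step 1: ln(W) = ln(21764) = 9.988
Step 2: S = kB * ln(W) = 1.381e-23 * 9.988
Step 3: S = 1.379e-22 J/K

1.379e-22


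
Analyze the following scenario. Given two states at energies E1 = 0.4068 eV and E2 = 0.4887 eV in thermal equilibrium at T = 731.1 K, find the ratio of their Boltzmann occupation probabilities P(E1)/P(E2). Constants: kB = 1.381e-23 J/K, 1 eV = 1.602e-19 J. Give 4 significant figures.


Step 1: Compute energy difference dE = E1 - E2 = 0.4068 - 0.4887 = -0.0819 eV
Step 2: Convert to Joules: dE_J = -0.0819 * 1.602e-19 = -1.312e-20 J
Step 3: Compute exponent = -dE_J / (kB * T) = -(-1.312e-20) / (1.381e-23 * 731.1) = 1.299
Step 4: P(E1)/P(E2) = exp(1.299) = 3.667

3.667


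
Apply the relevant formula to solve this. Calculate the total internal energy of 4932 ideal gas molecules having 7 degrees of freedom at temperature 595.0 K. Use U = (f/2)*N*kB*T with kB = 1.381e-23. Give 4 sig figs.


Step 1: f/2 = 7/2 = 3.5
Step 2: N*kB*T = 4932*1.381e-23*595.0 = 4.053e-17
Step 3: U = 3.5 * 4.053e-17 = 1.418e-16 J

1.418e-16


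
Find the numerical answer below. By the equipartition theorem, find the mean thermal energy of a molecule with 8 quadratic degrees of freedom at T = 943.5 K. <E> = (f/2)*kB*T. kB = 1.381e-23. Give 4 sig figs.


Step 1: f/2 = 8/2 = 4
Step 2: kB*T = 1.381e-23 * 943.5 = 1.303e-20
Step 3: <E> = 4 * 1.303e-20 = 5.212e-20 J

5.212e-20


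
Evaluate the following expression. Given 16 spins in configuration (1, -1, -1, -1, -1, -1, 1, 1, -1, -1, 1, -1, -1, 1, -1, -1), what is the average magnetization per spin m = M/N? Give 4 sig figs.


Step 1: Count up spins (+1): 5, down spins (-1): 11
Step 2: Total magnetization M = 5 - 11 = -6
Step 3: m = M/N = -6/16 = -0.375

-0.375


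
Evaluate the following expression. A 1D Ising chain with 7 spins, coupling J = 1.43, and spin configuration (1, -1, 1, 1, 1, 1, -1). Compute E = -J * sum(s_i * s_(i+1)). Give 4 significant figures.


Step 1: Nearest-neighbor products: -1, -1, 1, 1, 1, -1
Step 2: Sum of products = 0
Step 3: E = -1.43 * 0 = 0

0


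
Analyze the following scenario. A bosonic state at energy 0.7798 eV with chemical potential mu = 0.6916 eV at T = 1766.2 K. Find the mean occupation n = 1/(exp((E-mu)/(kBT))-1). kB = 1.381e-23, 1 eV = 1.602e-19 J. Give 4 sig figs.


Step 1: (E - mu) = 0.0882 eV
Step 2: x = (E-mu)*eV/(kB*T) = 0.0882*1.602e-19/(1.381e-23*1766.2) = 0.5793
Step 3: exp(x) = 1.785
Step 4: n = 1/(exp(x)-1) = 1.274

1.274


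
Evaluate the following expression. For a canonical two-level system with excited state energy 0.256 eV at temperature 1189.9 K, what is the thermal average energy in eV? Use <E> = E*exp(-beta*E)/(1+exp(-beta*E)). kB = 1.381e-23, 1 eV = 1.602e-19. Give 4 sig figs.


Step 1: beta*E = 0.256*1.602e-19/(1.381e-23*1189.9) = 2.496
Step 2: exp(-beta*E) = 0.08244
Step 3: <E> = 0.256*0.08244/(1+0.08244) = 0.0195 eV

0.0195


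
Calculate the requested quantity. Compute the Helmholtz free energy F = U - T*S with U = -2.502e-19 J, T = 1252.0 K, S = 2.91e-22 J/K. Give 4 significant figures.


Step 1: T*S = 1252.0 * 2.91e-22 = 3.643e-19 J
Step 2: F = U - T*S = -2.502e-19 - 3.643e-19
Step 3: F = -6.145e-19 J

-6.145e-19


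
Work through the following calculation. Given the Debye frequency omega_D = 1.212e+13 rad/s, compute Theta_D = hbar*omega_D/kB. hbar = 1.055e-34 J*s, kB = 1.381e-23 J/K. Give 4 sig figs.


Step 1: hbar*omega_D = 1.055e-34 * 1.212e+13 = 1.279e-21 J
Step 2: Theta_D = 1.279e-21 / 1.381e-23
Step 3: Theta_D = 92.59 K

92.59


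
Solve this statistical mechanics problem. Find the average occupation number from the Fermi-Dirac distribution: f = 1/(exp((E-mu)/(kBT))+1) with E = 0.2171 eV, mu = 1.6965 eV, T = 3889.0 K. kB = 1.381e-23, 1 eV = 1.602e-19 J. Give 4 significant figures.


Step 1: (E - mu) = 0.2171 - 1.6965 = -1.479 eV
Step 2: Convert: (E-mu)*eV = -2.37e-19 J
Step 3: x = (E-mu)*eV/(kB*T) = -4.413
Step 4: f = 1/(exp(-4.413)+1) = 0.988

0.988


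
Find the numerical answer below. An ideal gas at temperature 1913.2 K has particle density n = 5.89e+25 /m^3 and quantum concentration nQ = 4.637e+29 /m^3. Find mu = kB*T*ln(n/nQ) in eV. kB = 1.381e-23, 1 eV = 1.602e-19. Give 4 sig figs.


Step 1: n/nQ = 5.89e+25/4.637e+29 = 0.000127
Step 2: ln(n/nQ) = -8.971
Step 3: mu = kB*T*ln(n/nQ) = 2.642e-20*-8.971 = -2.37e-19 J
Step 4: Convert to eV: -2.37e-19/1.602e-19 = -1.48 eV

-1.48


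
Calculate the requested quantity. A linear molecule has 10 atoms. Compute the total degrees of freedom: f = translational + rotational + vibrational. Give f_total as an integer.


Step 1: Translational DOF = 3
Step 2: Rotational DOF (linear) = 2
Step 3: Vibrational DOF = 3*10 - 5 = 25
Step 4: Total = 3 + 2 + 25 = 30

30


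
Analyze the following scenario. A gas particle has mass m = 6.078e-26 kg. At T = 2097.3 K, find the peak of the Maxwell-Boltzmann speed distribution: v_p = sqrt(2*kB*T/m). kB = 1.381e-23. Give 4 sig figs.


Step 1: Numerator = 2*kB*T = 2*1.381e-23*2097.3 = 5.793e-20
Step 2: Ratio = 5.793e-20 / 6.078e-26 = 9.531e+05
Step 3: v_p = sqrt(9.531e+05) = 976.3 m/s

976.3


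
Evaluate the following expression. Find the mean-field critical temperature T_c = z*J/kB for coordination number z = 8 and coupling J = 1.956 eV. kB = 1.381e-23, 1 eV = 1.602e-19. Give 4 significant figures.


Step 1: z*J = 8*1.956 = 15.65 eV
Step 2: Convert to Joules: 15.65*1.602e-19 = 2.507e-18 J
Step 3: T_c = 2.507e-18 / 1.381e-23 = 1.815e+05 K

1.815e+05


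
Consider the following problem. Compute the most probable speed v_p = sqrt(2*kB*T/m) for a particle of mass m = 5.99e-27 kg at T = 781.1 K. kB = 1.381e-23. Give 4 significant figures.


Step 1: Numerator = 2*kB*T = 2*1.381e-23*781.1 = 2.157e-20
Step 2: Ratio = 2.157e-20 / 5.99e-27 = 3.602e+06
Step 3: v_p = sqrt(3.602e+06) = 1898 m/s

1898


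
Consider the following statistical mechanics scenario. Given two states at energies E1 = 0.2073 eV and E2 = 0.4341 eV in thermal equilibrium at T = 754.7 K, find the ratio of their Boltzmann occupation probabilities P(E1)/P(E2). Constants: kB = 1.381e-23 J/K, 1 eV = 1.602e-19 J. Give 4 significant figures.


Step 1: Compute energy difference dE = E1 - E2 = 0.2073 - 0.4341 = -0.2268 eV
Step 2: Convert to Joules: dE_J = -0.2268 * 1.602e-19 = -3.633e-20 J
Step 3: Compute exponent = -dE_J / (kB * T) = -(-3.633e-20) / (1.381e-23 * 754.7) = 3.486
Step 4: P(E1)/P(E2) = exp(3.486) = 32.66

32.66


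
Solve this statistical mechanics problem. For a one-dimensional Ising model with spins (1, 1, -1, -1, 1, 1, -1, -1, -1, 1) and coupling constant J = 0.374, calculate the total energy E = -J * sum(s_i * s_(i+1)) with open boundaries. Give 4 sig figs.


Step 1: Nearest-neighbor products: 1, -1, 1, -1, 1, -1, 1, 1, -1
Step 2: Sum of products = 1
Step 3: E = -0.374 * 1 = -0.374

-0.374


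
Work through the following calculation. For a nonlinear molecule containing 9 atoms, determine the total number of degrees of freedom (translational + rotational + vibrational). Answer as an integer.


Step 1: Translational DOF = 3
Step 2: Rotational DOF (nonlinear) = 3
Step 3: Vibrational DOF = 3*9 - 6 = 21
Step 4: Total = 3 + 3 + 21 = 27

27


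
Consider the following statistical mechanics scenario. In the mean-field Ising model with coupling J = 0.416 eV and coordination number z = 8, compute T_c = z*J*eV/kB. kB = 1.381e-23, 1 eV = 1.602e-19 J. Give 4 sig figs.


Step 1: z*J = 8*0.416 = 3.328 eV
Step 2: Convert to Joules: 3.328*1.602e-19 = 5.331e-19 J
Step 3: T_c = 5.331e-19 / 1.381e-23 = 3.861e+04 K

3.861e+04


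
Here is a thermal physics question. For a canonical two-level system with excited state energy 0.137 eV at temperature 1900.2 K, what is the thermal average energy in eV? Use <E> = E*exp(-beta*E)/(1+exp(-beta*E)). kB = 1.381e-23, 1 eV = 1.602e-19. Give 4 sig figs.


Step 1: beta*E = 0.137*1.602e-19/(1.381e-23*1900.2) = 0.8364
Step 2: exp(-beta*E) = 0.4333
Step 3: <E> = 0.137*0.4333/(1+0.4333) = 0.04142 eV

0.04142


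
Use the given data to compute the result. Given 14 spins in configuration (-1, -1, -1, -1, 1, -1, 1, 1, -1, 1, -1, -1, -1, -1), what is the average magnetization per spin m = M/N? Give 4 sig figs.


Step 1: Count up spins (+1): 4, down spins (-1): 10
Step 2: Total magnetization M = 4 - 10 = -6
Step 3: m = M/N = -6/14 = -0.4286

-0.4286


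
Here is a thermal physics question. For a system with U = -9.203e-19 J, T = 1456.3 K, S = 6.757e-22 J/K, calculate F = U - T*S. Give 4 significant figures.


Step 1: T*S = 1456.3 * 6.757e-22 = 9.84e-19 J
Step 2: F = U - T*S = -9.203e-19 - 9.84e-19
Step 3: F = -1.904e-18 J

-1.904e-18


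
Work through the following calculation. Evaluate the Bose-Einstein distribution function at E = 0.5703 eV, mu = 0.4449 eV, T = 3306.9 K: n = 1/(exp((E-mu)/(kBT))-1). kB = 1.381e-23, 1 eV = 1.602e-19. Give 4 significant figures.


Step 1: (E - mu) = 0.1254 eV
Step 2: x = (E-mu)*eV/(kB*T) = 0.1254*1.602e-19/(1.381e-23*3306.9) = 0.4399
Step 3: exp(x) = 1.553
Step 4: n = 1/(exp(x)-1) = 1.81

1.81


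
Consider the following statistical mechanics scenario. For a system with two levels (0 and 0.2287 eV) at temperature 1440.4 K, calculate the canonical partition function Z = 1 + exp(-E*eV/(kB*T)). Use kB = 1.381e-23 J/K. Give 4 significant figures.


Step 1: Compute beta*E = E*eV/(kB*T) = 0.2287*1.602e-19/(1.381e-23*1440.4) = 1.842
Step 2: exp(-beta*E) = exp(-1.842) = 0.1585
Step 3: Z = 1 + 0.1585 = 1.159

1.159


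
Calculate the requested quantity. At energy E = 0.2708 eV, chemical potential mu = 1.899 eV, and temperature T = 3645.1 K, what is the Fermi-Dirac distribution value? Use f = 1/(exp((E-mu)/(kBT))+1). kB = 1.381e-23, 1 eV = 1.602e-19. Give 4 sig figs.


Step 1: (E - mu) = 0.2708 - 1.899 = -1.628 eV
Step 2: Convert: (E-mu)*eV = -2.608e-19 J
Step 3: x = (E-mu)*eV/(kB*T) = -5.182
Step 4: f = 1/(exp(-5.182)+1) = 0.9944

0.9944


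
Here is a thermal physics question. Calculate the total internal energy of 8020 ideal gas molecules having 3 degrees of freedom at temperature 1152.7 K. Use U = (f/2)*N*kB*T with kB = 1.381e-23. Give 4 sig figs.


Step 1: f/2 = 3/2 = 1.5
Step 2: N*kB*T = 8020*1.381e-23*1152.7 = 1.277e-16
Step 3: U = 1.5 * 1.277e-16 = 1.915e-16 J

1.915e-16


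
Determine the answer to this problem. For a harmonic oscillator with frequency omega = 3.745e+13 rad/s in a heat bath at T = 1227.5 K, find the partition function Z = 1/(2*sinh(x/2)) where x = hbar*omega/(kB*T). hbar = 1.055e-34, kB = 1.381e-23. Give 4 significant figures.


Step 1: Compute x = hbar*omega/(kB*T) = 1.055e-34*3.745e+13/(1.381e-23*1227.5) = 0.2331
Step 2: x/2 = 0.1165
Step 3: sinh(x/2) = 0.1168
Step 4: Z = 1/(2*0.1168) = 4.281

4.281


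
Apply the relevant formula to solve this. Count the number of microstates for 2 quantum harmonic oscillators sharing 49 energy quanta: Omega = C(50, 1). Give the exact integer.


Step 1: Use binomial coefficient C(50, 1)
Step 2: Numerator = 50! / 49!
Step 3: Denominator = 1!
Step 4: Omega = 50

50


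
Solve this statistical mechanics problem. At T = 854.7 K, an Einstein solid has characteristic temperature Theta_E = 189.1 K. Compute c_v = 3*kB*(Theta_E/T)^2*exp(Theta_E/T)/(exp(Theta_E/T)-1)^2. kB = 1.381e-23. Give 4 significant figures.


Step 1: x = Theta_E/T = 189.1/854.7 = 0.2212
Step 2: x^2 = 0.04895
Step 3: exp(x) = 1.248
Step 4: c_v = 3*1.381e-23*0.04895*1.248/(1.248-1)^2 = 4.126e-23

4.126e-23


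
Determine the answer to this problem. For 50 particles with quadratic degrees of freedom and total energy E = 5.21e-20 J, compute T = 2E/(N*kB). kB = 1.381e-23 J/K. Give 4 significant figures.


Step 1: Numerator = 2*E = 2*5.21e-20 = 1.042e-19 J
Step 2: Denominator = N*kB = 50*1.381e-23 = 6.905e-22
Step 3: T = 1.042e-19 / 6.905e-22 = 150.9 K

150.9


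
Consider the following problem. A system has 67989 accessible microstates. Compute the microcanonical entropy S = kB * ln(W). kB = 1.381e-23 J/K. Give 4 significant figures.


Step 1: ln(W) = ln(67989) = 11.13
Step 2: S = kB * ln(W) = 1.381e-23 * 11.13
Step 3: S = 1.537e-22 J/K

1.537e-22


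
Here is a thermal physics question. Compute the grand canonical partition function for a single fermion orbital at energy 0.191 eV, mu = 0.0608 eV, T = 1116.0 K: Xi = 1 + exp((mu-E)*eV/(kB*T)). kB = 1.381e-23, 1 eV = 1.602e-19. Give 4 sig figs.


Step 1: (mu - E) = 0.0608 - 0.191 = -0.1302 eV
Step 2: x = (mu-E)*eV/(kB*T) = -0.1302*1.602e-19/(1.381e-23*1116.0) = -1.353
Step 3: exp(x) = 0.2584
Step 4: Xi = 1 + 0.2584 = 1.258

1.258


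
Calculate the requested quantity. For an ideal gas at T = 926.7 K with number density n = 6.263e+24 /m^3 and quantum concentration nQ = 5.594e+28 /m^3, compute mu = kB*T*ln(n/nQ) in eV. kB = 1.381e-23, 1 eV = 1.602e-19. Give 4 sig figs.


Step 1: n/nQ = 6.263e+24/5.594e+28 = 0.000112
Step 2: ln(n/nQ) = -9.097
Step 3: mu = kB*T*ln(n/nQ) = 1.28e-20*-9.097 = -1.164e-19 J
Step 4: Convert to eV: -1.164e-19/1.602e-19 = -0.7268 eV

-0.7268


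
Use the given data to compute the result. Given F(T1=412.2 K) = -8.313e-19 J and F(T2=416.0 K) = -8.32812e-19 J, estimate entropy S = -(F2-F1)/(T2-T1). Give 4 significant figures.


Step 1: dF = F2 - F1 = -8.32812e-19 - (-8.313e-19) = -1.512e-21 J
Step 2: dT = T2 - T1 = 416.0 - 412.2 = 3.8 K
Step 3: S = -dF/dT = -(-1.512e-21)/3.8 = 3.979e-22 J/K

3.979e-22


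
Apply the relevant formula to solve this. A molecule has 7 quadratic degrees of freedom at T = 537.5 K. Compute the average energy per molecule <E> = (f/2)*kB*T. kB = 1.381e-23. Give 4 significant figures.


Step 1: f/2 = 7/2 = 3.5
Step 2: kB*T = 1.381e-23 * 537.5 = 7.423e-21
Step 3: <E> = 3.5 * 7.423e-21 = 2.598e-20 J

2.598e-20


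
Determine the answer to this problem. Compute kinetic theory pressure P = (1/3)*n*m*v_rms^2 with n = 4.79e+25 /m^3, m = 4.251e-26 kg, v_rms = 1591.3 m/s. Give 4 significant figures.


Step 1: v_rms^2 = 1591.3^2 = 2.532e+06
Step 2: n*m = 4.79e+25*4.251e-26 = 2.036
Step 3: P = (1/3)*2.036*2.532e+06 = 1.719e+06 Pa

1.719e+06


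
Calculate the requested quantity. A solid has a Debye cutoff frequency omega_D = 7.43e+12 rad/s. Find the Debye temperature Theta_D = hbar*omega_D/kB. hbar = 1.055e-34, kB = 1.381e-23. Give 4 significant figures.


Step 1: hbar*omega_D = 1.055e-34 * 7.43e+12 = 7.839e-22 J
Step 2: Theta_D = 7.839e-22 / 1.381e-23
Step 3: Theta_D = 56.76 K

56.76


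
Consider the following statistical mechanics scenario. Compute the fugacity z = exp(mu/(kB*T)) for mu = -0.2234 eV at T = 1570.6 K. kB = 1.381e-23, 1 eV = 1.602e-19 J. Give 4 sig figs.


Step 1: Convert mu to Joules: -0.2234*1.602e-19 = -3.579e-20 J
Step 2: kB*T = 1.381e-23*1570.6 = 2.169e-20 J
Step 3: mu/(kB*T) = -1.65
Step 4: z = exp(-1.65) = 0.192

0.192


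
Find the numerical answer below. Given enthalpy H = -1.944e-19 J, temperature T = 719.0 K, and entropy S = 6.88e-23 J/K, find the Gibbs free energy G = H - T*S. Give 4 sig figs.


Step 1: T*S = 719.0 * 6.88e-23 = 4.947e-20 J
Step 2: G = H - T*S = -1.944e-19 - 4.947e-20
Step 3: G = -2.439e-19 J

-2.439e-19


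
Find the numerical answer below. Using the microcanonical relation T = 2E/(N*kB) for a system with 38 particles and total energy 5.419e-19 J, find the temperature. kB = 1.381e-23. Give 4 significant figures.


Step 1: Numerator = 2*E = 2*5.419e-19 = 1.084e-18 J
Step 2: Denominator = N*kB = 38*1.381e-23 = 5.248e-22
Step 3: T = 1.084e-18 / 5.248e-22 = 2065 K

2065


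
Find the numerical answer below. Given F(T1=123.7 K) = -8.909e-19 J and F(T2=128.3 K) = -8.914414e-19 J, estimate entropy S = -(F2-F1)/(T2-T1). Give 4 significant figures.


Step 1: dF = F2 - F1 = -8.914414e-19 - (-8.909e-19) = -5.414e-22 J
Step 2: dT = T2 - T1 = 128.3 - 123.7 = 4.6 K
Step 3: S = -dF/dT = -(-5.414e-22)/4.6 = 1.177e-22 J/K

1.177e-22


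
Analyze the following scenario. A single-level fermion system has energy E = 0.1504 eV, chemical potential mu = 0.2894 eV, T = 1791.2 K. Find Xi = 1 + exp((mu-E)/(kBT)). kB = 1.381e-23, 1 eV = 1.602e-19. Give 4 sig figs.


Step 1: (mu - E) = 0.2894 - 0.1504 = 0.139 eV
Step 2: x = (mu-E)*eV/(kB*T) = 0.139*1.602e-19/(1.381e-23*1791.2) = 0.9002
Step 3: exp(x) = 2.46
Step 4: Xi = 1 + 2.46 = 3.46

3.46


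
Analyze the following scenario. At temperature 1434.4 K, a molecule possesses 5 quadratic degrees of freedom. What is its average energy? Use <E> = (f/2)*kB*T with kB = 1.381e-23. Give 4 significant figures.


Step 1: f/2 = 5/2 = 2.5
Step 2: kB*T = 1.381e-23 * 1434.4 = 1.981e-20
Step 3: <E> = 2.5 * 1.981e-20 = 4.952e-20 J

4.952e-20


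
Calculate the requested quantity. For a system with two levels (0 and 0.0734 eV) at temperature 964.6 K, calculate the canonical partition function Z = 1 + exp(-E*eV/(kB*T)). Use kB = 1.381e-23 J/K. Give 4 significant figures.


Step 1: Compute beta*E = E*eV/(kB*T) = 0.0734*1.602e-19/(1.381e-23*964.6) = 0.8827
Step 2: exp(-beta*E) = exp(-0.8827) = 0.4137
Step 3: Z = 1 + 0.4137 = 1.414

1.414


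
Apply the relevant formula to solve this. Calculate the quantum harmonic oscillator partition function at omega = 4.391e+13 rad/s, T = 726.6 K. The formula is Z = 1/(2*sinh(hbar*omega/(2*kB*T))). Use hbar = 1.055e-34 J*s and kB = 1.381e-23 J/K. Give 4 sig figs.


Step 1: Compute x = hbar*omega/(kB*T) = 1.055e-34*4.391e+13/(1.381e-23*726.6) = 0.4617
Step 2: x/2 = 0.2308
Step 3: sinh(x/2) = 0.2329
Step 4: Z = 1/(2*0.2329) = 2.147

2.147


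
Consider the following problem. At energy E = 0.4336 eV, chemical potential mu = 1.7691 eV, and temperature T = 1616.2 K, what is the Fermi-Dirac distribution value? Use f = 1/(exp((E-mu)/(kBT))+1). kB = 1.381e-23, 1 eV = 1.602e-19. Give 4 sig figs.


Step 1: (E - mu) = 0.4336 - 1.7691 = -1.335 eV
Step 2: Convert: (E-mu)*eV = -2.139e-19 J
Step 3: x = (E-mu)*eV/(kB*T) = -9.586
Step 4: f = 1/(exp(-9.586)+1) = 0.9999

0.9999


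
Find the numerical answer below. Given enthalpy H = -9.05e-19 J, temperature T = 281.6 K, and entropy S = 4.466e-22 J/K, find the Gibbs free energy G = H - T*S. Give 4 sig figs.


Step 1: T*S = 281.6 * 4.466e-22 = 1.258e-19 J
Step 2: G = H - T*S = -9.05e-19 - 1.258e-19
Step 3: G = -1.031e-18 J

-1.031e-18


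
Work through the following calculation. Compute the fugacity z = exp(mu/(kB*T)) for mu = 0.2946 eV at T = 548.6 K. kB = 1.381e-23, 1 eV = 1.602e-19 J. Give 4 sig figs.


Step 1: Convert mu to Joules: 0.2946*1.602e-19 = 4.719e-20 J
Step 2: kB*T = 1.381e-23*548.6 = 7.576e-21 J
Step 3: mu/(kB*T) = 6.229
Step 4: z = exp(6.229) = 507.4

507.4


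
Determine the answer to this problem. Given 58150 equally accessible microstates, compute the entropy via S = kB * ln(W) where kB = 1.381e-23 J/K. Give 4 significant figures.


Step 1: ln(W) = ln(58150) = 10.97
Step 2: S = kB * ln(W) = 1.381e-23 * 10.97
Step 3: S = 1.515e-22 J/K

1.515e-22


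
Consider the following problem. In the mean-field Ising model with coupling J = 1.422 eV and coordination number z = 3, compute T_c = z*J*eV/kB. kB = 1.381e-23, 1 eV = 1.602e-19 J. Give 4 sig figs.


Step 1: z*J = 3*1.422 = 4.266 eV
Step 2: Convert to Joules: 4.266*1.602e-19 = 6.834e-19 J
Step 3: T_c = 6.834e-19 / 1.381e-23 = 4.949e+04 K

4.949e+04


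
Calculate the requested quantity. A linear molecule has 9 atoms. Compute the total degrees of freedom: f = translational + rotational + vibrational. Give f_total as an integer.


Step 1: Translational DOF = 3
Step 2: Rotational DOF (linear) = 2
Step 3: Vibrational DOF = 3*9 - 5 = 22
Step 4: Total = 3 + 2 + 22 = 27

27


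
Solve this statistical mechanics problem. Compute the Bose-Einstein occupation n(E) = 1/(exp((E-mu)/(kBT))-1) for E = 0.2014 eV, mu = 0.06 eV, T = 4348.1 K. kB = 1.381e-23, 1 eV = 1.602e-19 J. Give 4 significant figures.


Step 1: (E - mu) = 0.1414 eV
Step 2: x = (E-mu)*eV/(kB*T) = 0.1414*1.602e-19/(1.381e-23*4348.1) = 0.3772
Step 3: exp(x) = 1.458
Step 4: n = 1/(exp(x)-1) = 2.182

2.182


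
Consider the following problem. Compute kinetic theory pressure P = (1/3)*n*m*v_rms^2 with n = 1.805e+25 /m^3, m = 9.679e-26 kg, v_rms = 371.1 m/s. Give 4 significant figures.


Step 1: v_rms^2 = 371.1^2 = 1.377e+05
Step 2: n*m = 1.805e+25*9.679e-26 = 1.747
Step 3: P = (1/3)*1.747*1.377e+05 = 8.02e+04 Pa

8.02e+04


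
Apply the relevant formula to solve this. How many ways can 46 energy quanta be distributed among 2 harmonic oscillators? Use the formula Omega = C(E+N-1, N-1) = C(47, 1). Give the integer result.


Step 1: Use binomial coefficient C(47, 1)
Step 2: Numerator = 47! / 46!
Step 3: Denominator = 1!
Step 4: Omega = 47

47


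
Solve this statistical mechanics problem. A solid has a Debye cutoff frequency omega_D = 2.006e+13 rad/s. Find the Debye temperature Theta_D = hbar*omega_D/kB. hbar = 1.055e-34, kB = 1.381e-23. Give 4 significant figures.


Step 1: hbar*omega_D = 1.055e-34 * 2.006e+13 = 2.116e-21 J
Step 2: Theta_D = 2.116e-21 / 1.381e-23
Step 3: Theta_D = 153.2 K

153.2


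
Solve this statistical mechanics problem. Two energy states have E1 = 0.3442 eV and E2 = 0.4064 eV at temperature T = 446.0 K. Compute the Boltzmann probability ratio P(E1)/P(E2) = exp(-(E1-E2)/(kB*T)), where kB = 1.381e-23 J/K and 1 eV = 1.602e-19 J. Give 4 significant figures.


Step 1: Compute energy difference dE = E1 - E2 = 0.3442 - 0.4064 = -0.0622 eV
Step 2: Convert to Joules: dE_J = -0.0622 * 1.602e-19 = -9.964e-21 J
Step 3: Compute exponent = -dE_J / (kB * T) = -(-9.964e-21) / (1.381e-23 * 446.0) = 1.618
Step 4: P(E1)/P(E2) = exp(1.618) = 5.042

5.042


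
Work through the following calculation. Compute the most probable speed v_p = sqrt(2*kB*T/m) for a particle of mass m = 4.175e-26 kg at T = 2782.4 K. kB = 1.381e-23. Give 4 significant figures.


Step 1: Numerator = 2*kB*T = 2*1.381e-23*2782.4 = 7.685e-20
Step 2: Ratio = 7.685e-20 / 4.175e-26 = 1.841e+06
Step 3: v_p = sqrt(1.841e+06) = 1357 m/s

1357


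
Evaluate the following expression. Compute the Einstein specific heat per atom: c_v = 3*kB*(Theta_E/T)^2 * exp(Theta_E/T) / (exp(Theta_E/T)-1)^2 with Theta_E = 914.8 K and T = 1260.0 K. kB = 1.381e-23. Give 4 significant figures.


Step 1: x = Theta_E/T = 914.8/1260.0 = 0.726
Step 2: x^2 = 0.5271
Step 3: exp(x) = 2.067
Step 4: c_v = 3*1.381e-23*0.5271*2.067/(2.067-1)^2 = 3.966e-23

3.966e-23


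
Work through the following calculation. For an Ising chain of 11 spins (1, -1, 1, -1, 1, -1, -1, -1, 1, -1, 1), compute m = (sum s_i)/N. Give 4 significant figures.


Step 1: Count up spins (+1): 5, down spins (-1): 6
Step 2: Total magnetization M = 5 - 6 = -1
Step 3: m = M/N = -1/11 = -0.09091

-0.09091


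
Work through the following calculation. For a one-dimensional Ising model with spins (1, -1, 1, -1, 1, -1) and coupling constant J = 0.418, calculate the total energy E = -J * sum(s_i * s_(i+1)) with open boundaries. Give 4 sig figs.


Step 1: Nearest-neighbor products: -1, -1, -1, -1, -1
Step 2: Sum of products = -5
Step 3: E = -0.418 * -5 = 2.09

2.09


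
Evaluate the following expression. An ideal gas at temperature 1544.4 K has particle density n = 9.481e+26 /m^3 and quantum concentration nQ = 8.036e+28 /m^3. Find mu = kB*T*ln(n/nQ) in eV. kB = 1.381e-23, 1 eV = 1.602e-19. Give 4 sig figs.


Step 1: n/nQ = 9.481e+26/8.036e+28 = 0.0118
Step 2: ln(n/nQ) = -4.44
Step 3: mu = kB*T*ln(n/nQ) = 2.133e-20*-4.44 = -9.469e-20 J
Step 4: Convert to eV: -9.469e-20/1.602e-19 = -0.5911 eV

-0.5911


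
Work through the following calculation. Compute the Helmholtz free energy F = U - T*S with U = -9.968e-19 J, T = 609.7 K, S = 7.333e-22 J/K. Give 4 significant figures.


Step 1: T*S = 609.7 * 7.333e-22 = 4.471e-19 J
Step 2: F = U - T*S = -9.968e-19 - 4.471e-19
Step 3: F = -1.444e-18 J

-1.444e-18


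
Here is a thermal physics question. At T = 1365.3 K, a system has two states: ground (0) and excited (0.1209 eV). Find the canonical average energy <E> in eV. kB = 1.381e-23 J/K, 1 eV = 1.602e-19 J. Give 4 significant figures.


Step 1: beta*E = 0.1209*1.602e-19/(1.381e-23*1365.3) = 1.027
Step 2: exp(-beta*E) = 0.358
Step 3: <E> = 0.1209*0.358/(1+0.358) = 0.03187 eV

0.03187


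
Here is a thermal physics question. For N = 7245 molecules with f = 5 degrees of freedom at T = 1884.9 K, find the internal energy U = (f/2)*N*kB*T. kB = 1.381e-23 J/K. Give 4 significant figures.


Step 1: f/2 = 5/2 = 2.5
Step 2: N*kB*T = 7245*1.381e-23*1884.9 = 1.886e-16
Step 3: U = 2.5 * 1.886e-16 = 4.715e-16 J

4.715e-16


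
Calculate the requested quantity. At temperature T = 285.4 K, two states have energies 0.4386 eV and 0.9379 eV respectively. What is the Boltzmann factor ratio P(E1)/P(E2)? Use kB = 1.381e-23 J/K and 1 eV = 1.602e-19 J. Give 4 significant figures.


Step 1: Compute energy difference dE = E1 - E2 = 0.4386 - 0.9379 = -0.4993 eV
Step 2: Convert to Joules: dE_J = -0.4993 * 1.602e-19 = -7.999e-20 J
Step 3: Compute exponent = -dE_J / (kB * T) = -(-7.999e-20) / (1.381e-23 * 285.4) = 20.29
Step 4: P(E1)/P(E2) = exp(20.29) = 6.513e+08

6.513e+08
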